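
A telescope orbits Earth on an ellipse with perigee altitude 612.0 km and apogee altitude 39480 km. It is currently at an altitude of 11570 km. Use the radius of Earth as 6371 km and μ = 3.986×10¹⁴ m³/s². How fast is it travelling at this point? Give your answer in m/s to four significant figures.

v ≈ 5417 m/s

r_p = 6371 + 612.0 = 6983.0 km = 6.9830×10⁶ m.
r_a = 6371 + 39480 = 45851 km = 4.5851×10⁷ m.
r = 6371 + 11570 = 17941 km = 1.794×10⁷ m.
Semi-major axis a = (r_p + r_a)/2 = 26417 km = 2.642×10⁷ m.
Vis-viva: v² = μ(2/r − 1/a) = 3.986×10¹⁴ × (1.115×10⁻⁷ − 3.785×10⁻⁸) = 2.935×10⁷ m²/s².
v = 5417 m/s.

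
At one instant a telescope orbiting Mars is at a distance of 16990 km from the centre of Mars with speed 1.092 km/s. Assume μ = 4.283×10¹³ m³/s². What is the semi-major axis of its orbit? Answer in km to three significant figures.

r = 1.699×10⁷ m.
Specific orbital energy ε = v²/2 − μ/r = (1092)²/2 − 4.283×10¹³/1.699×10⁷ = -1.925×10⁶ J/kg.
Since ε = −μ/(2a), a = −μ/(2ε) = 1.113×10⁷ m = 11127 km.

a ≈ 11100 km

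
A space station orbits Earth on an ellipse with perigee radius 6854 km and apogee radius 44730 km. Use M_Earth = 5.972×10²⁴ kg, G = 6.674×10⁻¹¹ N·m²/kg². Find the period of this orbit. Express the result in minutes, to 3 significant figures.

T ≈ 687 minutes

μ = GM = 6.674×10⁻¹¹ × 5.972×10²⁴ = 3.986×10¹⁴ m³/s².
Semi-major axis a = (r_p + r_a)/2 = (6854.0 + 44730)/2 = 25792 km = 2.579×10⁷ m.
By Kepler's third law T = 2π√(a³/μ) = 2π × 6.561×10³ = 4.122×10⁴ s.
= 687.1 minutes.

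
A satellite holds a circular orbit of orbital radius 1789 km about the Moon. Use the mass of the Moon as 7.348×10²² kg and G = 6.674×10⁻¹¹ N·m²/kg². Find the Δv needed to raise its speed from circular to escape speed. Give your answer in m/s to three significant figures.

Δv ≈ 686 m/s

μ = GM = 6.674×10⁻¹¹ × 7.348×10²² = 4.904×10¹² m³/s².
r = 1789 km = 1.789×10⁶ m.
Circular speed v_c = √(μ/r) = 1656 m/s.
Escape speed v_esc = √(2μ/r) = √2 × v_c = 2341 m/s.
Δv = v_esc − v_c = 685.8 m/s.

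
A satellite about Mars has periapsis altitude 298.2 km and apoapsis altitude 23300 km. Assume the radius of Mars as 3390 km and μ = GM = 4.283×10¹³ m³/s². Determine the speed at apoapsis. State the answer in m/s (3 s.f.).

r_p = 3390 + 298.2 = 3688.2 km = 3.6882×10⁶ m.
r_a = 3390 + 23300 = 26690 km = 2.6690×10⁷ m.
Semi-major axis a = (r_p + r_a)/2 = 15189 km = 1.519×10⁷ m.
Vis-viva: v² = μ(2/r − 1/a) = 4.283×10¹³ × (7.493×10⁻⁸ − 6.584×10⁻⁸) = 3.897×10⁵ m²/s².
v = 624.2 m/s.

v ≈ 624 m/s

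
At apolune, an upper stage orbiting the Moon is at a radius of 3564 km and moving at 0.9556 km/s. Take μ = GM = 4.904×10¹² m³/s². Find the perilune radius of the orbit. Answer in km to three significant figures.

perilune radius ≈ 1770 km

r_a = 3.564×10⁶ m.
Specific energy ε = v²/2 − μ/r = -9.194×10⁵ J/kg, so a = −μ/(2ε) = 2.667×10⁶ m.
The apsides satisfy r_p + r_a = 2a, so the perilune radius is 2a − r_a = 1.770×10⁶ m = 1769.9 km.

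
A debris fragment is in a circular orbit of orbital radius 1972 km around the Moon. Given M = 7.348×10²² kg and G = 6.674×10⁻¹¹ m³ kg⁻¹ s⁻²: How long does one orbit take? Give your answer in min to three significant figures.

T ≈ 131 min

μ = GM = 6.674×10⁻¹¹ × 7.348×10²² = 4.904×10¹² m³/s².
r = 1972 km = 1.972×10⁶ m.
Kepler's third law: T = 2π√(r³/μ) = 2π√((1.972×10⁶)³ / 4.904×10¹²).
r³/μ = 1.564×10⁶ s², so T = 2π × 1.250×10³ = 7.857×10³ s.
Converting: 7.857×10³ s ÷ 60.00 = 131.0 min.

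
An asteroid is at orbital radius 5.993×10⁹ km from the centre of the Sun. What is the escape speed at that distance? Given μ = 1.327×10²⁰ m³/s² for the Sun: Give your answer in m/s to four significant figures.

r = 5.993×10⁹ km = 5.993×10¹² m.
Escape speed v_esc = √(2μ/r) = √(2 × 1.327×10²⁰ / 5.993×10¹²) = √(4.428×10⁷) = 6655 m/s.

v_esc ≈ 6655 m/s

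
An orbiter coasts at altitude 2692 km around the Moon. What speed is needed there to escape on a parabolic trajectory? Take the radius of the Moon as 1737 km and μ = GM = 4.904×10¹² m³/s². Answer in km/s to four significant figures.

v_esc ≈ 1.488 km/s

r = 1737 + 2692 = 4429.0 km = 4.4290×10⁶ m.
Escape speed v_esc = √(2μ/r) = √(2 × 4.904×10¹² / 4.429×10⁶) = √(2.214×10⁶) = 1488 m/s.
= 1.488 km/s.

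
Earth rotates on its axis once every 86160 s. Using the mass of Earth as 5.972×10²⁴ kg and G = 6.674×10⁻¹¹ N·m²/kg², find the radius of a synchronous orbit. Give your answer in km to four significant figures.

μ = GM = 6.674×10⁻¹¹ × 5.972×10²⁴ = 3.986×10¹⁴ m³/s².
A synchronous orbit has period T, so by Kepler's third law a = (μT²/4π²)^(1/3).
μT²/4π² = 3.986×10¹⁴ × (8.616×10⁴)² / 39.48 = 7.495×10²² m³.
a = 4.216×10⁷ m = 42162 km.

r_sync ≈ 42160 km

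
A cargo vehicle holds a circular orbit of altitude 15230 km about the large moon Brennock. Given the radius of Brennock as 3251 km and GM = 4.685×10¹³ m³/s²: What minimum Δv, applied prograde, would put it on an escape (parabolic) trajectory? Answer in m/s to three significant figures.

Δv ≈ 660 m/s

r = 3251 + 15230 = 18481 km = 1.8481×10⁷ m.
Circular speed v_c = √(μ/r) = 1592 m/s.
Escape speed v_esc = √(2μ/r) = √2 × v_c = 2252 m/s.
Δv = v_esc − v_c = 659.5 m/s.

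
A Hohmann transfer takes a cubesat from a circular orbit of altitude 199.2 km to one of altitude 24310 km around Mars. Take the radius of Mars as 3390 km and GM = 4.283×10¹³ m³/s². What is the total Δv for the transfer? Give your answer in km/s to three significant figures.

Δv_total ≈ 1.79 km/s

r₁ = 3390 + 199.2 = 3589.2 km = 3.5892×10⁶ m.
r₂ = 3390 + 24310 = 27700 km = 2.7700×10⁷ m.
Transfer ellipse a_t = (r₁ + r₂)/2 = 1.564×10⁷ m.
At r₁: circular v_c1 = √(μ/r₁) = 3454 m/s; transfer-periapsis v_p = √[μ(2/r₁ − 1/a_t)] = 4597 m/s.
Δv₁ = v_p − v_c1 = 1142 m/s.
At r₂: circular v_c2 = √(μ/r₂) = 1243 m/s; transfer-apoapsis v_a = √[μ(2/r₂ − 1/a_t)] = 595.6 m/s.
Δv₂ = v_c2 − v_a = 647.9 m/s.
Total Δv = Δv₁ + Δv₂ = 1790 m/s = 1.790 km/s.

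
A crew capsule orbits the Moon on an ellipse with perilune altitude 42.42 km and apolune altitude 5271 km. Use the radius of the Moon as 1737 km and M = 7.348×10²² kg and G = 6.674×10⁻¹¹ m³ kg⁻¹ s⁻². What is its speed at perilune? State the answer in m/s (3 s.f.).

v ≈ 2100 m/s

μ = GM = 6.674×10⁻¹¹ × 7.348×10²² = 4.904×10¹² m³/s².
r_p = 1737 + 42.42 = 1779.4 km = 1.7794×10⁶ m.
r_a = 1737 + 5271 = 7008.0 km = 7.0080×10⁶ m.
Semi-major axis a = (r_p + r_a)/2 = 4393.7 km = 4.394×10⁶ m.
Vis-viva: v² = μ(2/r − 1/a) = 4.904×10¹² × (1.124×10⁻⁶ − 2.276×10⁻⁷) = 4.396×10⁶ m²/s².
v = 2097 m/s.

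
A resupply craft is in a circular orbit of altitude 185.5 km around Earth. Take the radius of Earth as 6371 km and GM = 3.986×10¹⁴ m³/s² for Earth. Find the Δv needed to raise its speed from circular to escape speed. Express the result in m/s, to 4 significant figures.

r = 6371 + 185.5 = 6556.5 km = 6.5565×10⁶ m.
Circular speed v_c = √(μ/r) = 7797 m/s.
Escape speed v_esc = √(2μ/r) = √2 × v_c = 11030 m/s.
Δv = v_esc − v_c = 3230 m/s.

Δv ≈ 3230 m/s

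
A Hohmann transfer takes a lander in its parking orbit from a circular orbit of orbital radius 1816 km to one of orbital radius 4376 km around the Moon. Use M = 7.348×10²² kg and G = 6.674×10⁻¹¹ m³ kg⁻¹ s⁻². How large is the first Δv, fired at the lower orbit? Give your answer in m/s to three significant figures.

μ = GM = 6.674×10⁻¹¹ × 7.348×10²² = 4.904×10¹² m³/s².
r₁ = 1816 km = 1.816×10⁶ m.
r₂ = 4376 km = 4.376×10⁶ m.
Transfer ellipse a_t = (r₁ + r₂)/2 = 3.096×10⁶ m.
At r₁: circular v_c1 = √(μ/r₁) = 1643 m/s; transfer-perilune v_p = √[μ(2/r₁ − 1/a_t)] = 1954 m/s.
Δv₁ = v_p − v_c1 = 310.4 m/s.

Δv ≈ 310 m/s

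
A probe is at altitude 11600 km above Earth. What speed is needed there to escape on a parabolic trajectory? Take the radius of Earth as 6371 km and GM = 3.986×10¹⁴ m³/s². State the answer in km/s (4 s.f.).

r = 6371 + 11600 = 17971 km = 1.7971×10⁷ m.
Escape speed v_esc = √(2μ/r) = √(2 × 3.986×10¹⁴ / 1.797×10⁷) = √(4.436×10⁷) = 6660 m/s.
= 6.660 km/s.

v_esc ≈ 6.660 km/s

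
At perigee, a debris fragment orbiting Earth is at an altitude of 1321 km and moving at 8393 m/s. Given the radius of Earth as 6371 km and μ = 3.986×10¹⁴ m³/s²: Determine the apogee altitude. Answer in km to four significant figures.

r_p = 6371 + 1321 = 7692.0 km = 7.692×10⁶ m.
Specific energy ε = v²/2 − μ/r = -1.660×10⁷ J/kg, so a = −μ/(2ε) = 1.201×10⁷ m.
The apsides satisfy r_p + r_a = 2a, so the apogee radius is 2a − r_p = 1.632×10⁷ m = 16322 km.
Apogee altitude = 16322 − 6371 = 9950.7 km.

apogee altitude ≈ 9951 km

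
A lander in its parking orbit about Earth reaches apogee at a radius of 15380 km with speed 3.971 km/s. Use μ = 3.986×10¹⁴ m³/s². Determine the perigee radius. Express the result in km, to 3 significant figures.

r_a = 1.538×10⁷ m.
Specific energy ε = v²/2 − μ/r = -1.803×10⁷ J/kg, so a = −μ/(2ε) = 1.105×10⁷ m.
The apsides satisfy r_p + r_a = 2a, so the perigee radius is 2a − r_a = 6.725×10⁶ m = 6724.7 km.

perigee radius ≈ 6720 km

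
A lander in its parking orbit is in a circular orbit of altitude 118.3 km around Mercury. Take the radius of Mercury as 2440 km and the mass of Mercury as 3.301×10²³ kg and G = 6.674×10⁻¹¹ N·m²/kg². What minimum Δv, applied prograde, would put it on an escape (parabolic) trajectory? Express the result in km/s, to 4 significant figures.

Δv ≈ 1.216 km/s

μ = GM = 6.674×10⁻¹¹ × 3.301×10²³ = 2.203×10¹³ m³/s².
r = 2440 + 118.3 = 2558.3 km = 2.5583×10⁶ m.
Circular speed v_c = √(μ/r) = 2935 m/s.
Escape speed v_esc = √(2μ/r) = √2 × v_c = 4150 m/s.
Δv = v_esc − v_c = 1216 m/s = 1.216 km/s.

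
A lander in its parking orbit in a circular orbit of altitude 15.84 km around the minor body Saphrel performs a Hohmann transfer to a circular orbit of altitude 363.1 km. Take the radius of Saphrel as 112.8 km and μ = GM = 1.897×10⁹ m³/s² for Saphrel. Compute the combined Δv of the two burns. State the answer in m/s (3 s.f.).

Δv_total ≈ 52.9 m/s

r₁ = 112.8 + 15.84 = 128.64 km = 1.2864×10⁵ m.
r₂ = 112.8 + 363.1 = 475.90 km = 4.7590×10⁵ m.
Transfer ellipse a_t = (r₁ + r₂)/2 = 3.023×10⁵ m.
At r₁: circular v_c1 = √(μ/r₁) = 121.4 m/s; transfer-periapsis v_p = √[μ(2/r₁ − 1/a_t)] = 152.4 m/s.
Δv₁ = v_p − v_c1 = 30.94 m/s.
At r₂: circular v_c2 = √(μ/r₂) = 63.14 m/s; transfer-apoapsis v_a = √[μ(2/r₂ − 1/a_t)] = 41.19 m/s.
Δv₂ = v_c2 − v_a = 21.95 m/s.
Total Δv = Δv₁ + Δv₂ = 52.89 m/s.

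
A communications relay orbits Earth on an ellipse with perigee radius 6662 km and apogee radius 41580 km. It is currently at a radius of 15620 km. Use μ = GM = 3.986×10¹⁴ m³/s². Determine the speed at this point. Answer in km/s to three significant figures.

v ≈ 5.87 km/s

Semi-major axis a = (r_p + r_a)/2 = 24121 km = 2.412×10⁷ m.
Vis-viva: v² = μ(2/r − 1/a) = 3.986×10¹⁴ × (1.280×10⁻⁷ − 4.146×10⁻⁸) = 3.451×10⁷ m²/s².
v = 5875 m/s = 5.875 km/s.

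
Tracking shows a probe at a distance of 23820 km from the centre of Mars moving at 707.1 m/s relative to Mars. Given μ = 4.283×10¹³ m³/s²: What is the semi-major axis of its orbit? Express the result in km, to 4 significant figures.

a ≈ 13830 km

r = 2.382×10⁷ m.
Vis-viva rearranged: 1/a = 2/r − v²/μ = 8.396×10⁻⁸ − 1.167×10⁻⁸ = 7.229×10⁻⁸ m⁻¹.
a = 1.383×10⁷ m = 13833 km.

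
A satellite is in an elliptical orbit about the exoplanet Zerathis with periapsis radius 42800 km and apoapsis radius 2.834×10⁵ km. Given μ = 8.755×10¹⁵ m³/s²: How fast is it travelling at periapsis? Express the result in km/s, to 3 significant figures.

v ≈ 18.9 km/s

Semi-major axis a = (r_p + r_a)/2 = 1.6310×10⁵ km = 1.631×10⁸ m.
Vis-viva: v² = μ(2/r − 1/a) = 8.755×10¹⁵ × (4.673×10⁻⁸ − 6.131×10⁻⁹) = 3.554×10⁸ m²/s².
v = 18850 m/s = 18.85 km/s.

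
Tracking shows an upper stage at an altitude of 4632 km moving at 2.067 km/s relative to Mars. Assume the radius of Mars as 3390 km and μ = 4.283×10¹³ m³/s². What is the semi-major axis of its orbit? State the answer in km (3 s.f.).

a ≈ 6690 km

r = 3390 + 4632 = 8022.0 km = 8.022×10⁶ m.
Vis-viva rearranged: 1/a = 2/r − v²/μ = 2.493×10⁻⁷ − 9.975×10⁻⁸ = 1.496×10⁻⁷ m⁻¹.
a = 6.686×10⁶ m = 6686.3 km.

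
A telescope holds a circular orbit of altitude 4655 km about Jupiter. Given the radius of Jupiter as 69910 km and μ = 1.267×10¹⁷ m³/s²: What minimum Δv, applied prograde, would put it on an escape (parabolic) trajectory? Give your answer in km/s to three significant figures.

Δv ≈ 17.1 km/s

r = 69910 + 4655 = 74565 km = 7.4565×10⁷ m.
Circular speed v_c = √(μ/r) = 41220 m/s.
Escape speed v_esc = √(2μ/r) = √2 × v_c = 58300 m/s.
Δv = v_esc − v_c = 17070 m/s = 17.07 km/s.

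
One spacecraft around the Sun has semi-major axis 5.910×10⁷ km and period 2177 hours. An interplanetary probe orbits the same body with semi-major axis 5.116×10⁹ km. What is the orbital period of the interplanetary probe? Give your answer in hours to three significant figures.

Kepler's third law: T² ∝ a³, so T₂ = T₁ (a₂/a₁)^(3/2).
a₂/a₁ = 86.57, (a₂/a₁)^(3/2) = 805.4.
T₂ = 2177 × 805.4 = 1.753×10⁶ hours.

T₂ ≈ 1.75×10⁶ hours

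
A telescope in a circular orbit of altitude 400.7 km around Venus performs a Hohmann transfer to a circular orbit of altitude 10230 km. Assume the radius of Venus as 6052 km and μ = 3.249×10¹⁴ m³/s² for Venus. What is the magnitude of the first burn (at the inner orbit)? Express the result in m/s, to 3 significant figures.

r₁ = 6052 + 400.7 = 6452.7 km = 6.4527×10⁶ m.
r₂ = 6052 + 10230 = 16282 km = 1.6282×10⁷ m.
Transfer ellipse a_t = (r₁ + r₂)/2 = 1.137×10⁷ m.
At r₁: circular v_c1 = √(μ/r₁) = 7096 m/s; transfer-periapsis v_p = √[μ(2/r₁ − 1/a_t)] = 8492 m/s.
Δv₁ = v_p − v_c1 = 1397 m/s.

Δv ≈ 1400 m/s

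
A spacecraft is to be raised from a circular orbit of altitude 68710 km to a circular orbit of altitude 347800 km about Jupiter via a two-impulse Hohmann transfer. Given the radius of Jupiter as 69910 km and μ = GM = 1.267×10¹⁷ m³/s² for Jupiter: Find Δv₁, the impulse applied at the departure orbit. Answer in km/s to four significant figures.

Δv ≈ 6.815 km/s

r₁ = 69910 + 68710 = 138620 km = 1.3862×10⁸ m.
r₂ = 69910 + 347800 = 417710 km = 4.1771×10⁸ m.
Transfer ellipse a_t = (r₁ + r₂)/2 = 2.782×10⁸ m.
At r₁: circular v_c1 = √(μ/r₁) = 30230 m/s; transfer-perijove v_p = √[μ(2/r₁ − 1/a_t)] = 37050 m/s.
Δv₁ = v_p − v_c1 = 6815 m/s.
= 6.815 km/s.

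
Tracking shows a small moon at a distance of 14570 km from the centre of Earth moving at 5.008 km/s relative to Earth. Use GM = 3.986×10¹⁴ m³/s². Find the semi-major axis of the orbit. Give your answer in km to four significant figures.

r = 1.457×10⁷ m.
Vis-viva rearranged: 1/a = 2/r − v²/μ = 1.373×10⁻⁷ − 6.292×10⁻⁸ = 7.435×10⁻⁸ m⁻¹.
a = 1.345×10⁷ m = 13450 km.

a ≈ 13450 km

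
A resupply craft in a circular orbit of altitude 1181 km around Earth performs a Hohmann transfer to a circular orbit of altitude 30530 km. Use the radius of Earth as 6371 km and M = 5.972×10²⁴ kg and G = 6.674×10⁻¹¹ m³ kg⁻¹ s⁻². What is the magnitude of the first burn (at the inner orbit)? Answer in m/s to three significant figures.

Δv ≈ 2100 m/s

μ = GM = 6.674×10⁻¹¹ × 5.972×10²⁴ = 3.986×10¹⁴ m³/s².
r₁ = 6371 + 1181 = 7552.0 km = 7.5520×10⁶ m.
r₂ = 6371 + 30530 = 36901 km = 3.6901×10⁷ m.
Transfer ellipse a_t = (r₁ + r₂)/2 = 2.223×10⁷ m.
At r₁: circular v_c1 = √(μ/r₁) = 7265 m/s; transfer-perigee v_p = √[μ(2/r₁ − 1/a_t)] = 9361 m/s.
Δv₁ = v_p − v_c1 = 2096 m/s.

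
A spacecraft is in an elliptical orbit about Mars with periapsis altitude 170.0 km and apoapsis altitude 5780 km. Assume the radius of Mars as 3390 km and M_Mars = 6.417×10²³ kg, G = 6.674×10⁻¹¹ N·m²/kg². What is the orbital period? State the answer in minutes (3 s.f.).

μ = GM = 6.674×10⁻¹¹ × 6.417×10²³ = 4.283×10¹³ m³/s².
r_p = 3390 + 170.0 = 3560.0 km = 3.5600×10⁶ m.
r_a = 3390 + 5780 = 9170.0 km = 9.1700×10⁶ m.
Semi-major axis a = (r_p + r_a)/2 = (3560.0 + 9170.0)/2 = 6365.0 km = 6.365×10⁶ m.
By Kepler's third law T = 2π√(a³/μ) = 2π × 2.454×10³ = 1.542×10⁴ s.
= 257.0 minutes.

T ≈ 257 minutes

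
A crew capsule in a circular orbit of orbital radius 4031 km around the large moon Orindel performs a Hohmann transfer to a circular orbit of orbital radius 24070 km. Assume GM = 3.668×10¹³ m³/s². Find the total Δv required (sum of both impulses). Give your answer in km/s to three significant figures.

Δv_total ≈ 1.50 km/s

r₁ = 4031 km = 4.031×10⁶ m.
r₂ = 24070 km = 2.407×10⁷ m.
Transfer ellipse a_t = (r₁ + r₂)/2 = 1.405×10⁷ m.
At r₁: circular v_c1 = √(μ/r₁) = 3017 m/s; transfer-periapsis v_p = √[μ(2/r₁ − 1/a_t)] = 3948 m/s.
Δv₁ = v_p − v_c1 = 931.7 m/s.
At r₂: circular v_c2 = √(μ/r₂) = 1234 m/s; transfer-apoapsis v_a = √[μ(2/r₂ − 1/a_t)] = 661.2 m/s.
Δv₂ = v_c2 − v_a = 573.3 m/s.
Total Δv = Δv₁ + Δv₂ = 1505 m/s = 1.505 km/s.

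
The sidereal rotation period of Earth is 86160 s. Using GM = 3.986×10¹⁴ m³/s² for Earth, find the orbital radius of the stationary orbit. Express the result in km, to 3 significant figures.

A synchronous orbit has period T, so by Kepler's third law a = (μT²/4π²)^(1/3).
μT²/4π² = 3.986×10¹⁴ × (8.616×10⁴)² / 39.48 = 7.495×10²² m³.
a = 4.216×10⁷ m = 42163 km.

r_sync ≈ 42200 km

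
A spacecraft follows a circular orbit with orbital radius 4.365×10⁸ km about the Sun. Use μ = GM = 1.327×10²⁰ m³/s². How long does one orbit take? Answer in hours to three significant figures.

T ≈ 43700 hours

r = 4.365×10⁸ km = 4.365×10¹¹ m.
Kepler's third law: T = 2π√(r³/μ) = 2π√((4.365×10¹¹)³ / 1.327×10²⁰).
r³/μ = 6.267×10¹⁴ s², so T = 2π × 2.503×10⁷ = 1.573×10⁸ s.
Converting: 1.573×10⁸ s ÷ 3600 = 43690 hours.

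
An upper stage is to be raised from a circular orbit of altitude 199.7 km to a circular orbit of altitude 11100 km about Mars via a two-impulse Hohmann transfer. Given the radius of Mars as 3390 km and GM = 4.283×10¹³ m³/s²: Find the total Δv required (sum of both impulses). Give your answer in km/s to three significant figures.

Δv_total ≈ 1.55 km/s

r₁ = 3390 + 199.7 = 3589.7 km = 3.5897×10⁶ m.
r₂ = 3390 + 11100 = 14490 km = 1.4490×10⁷ m.
Transfer ellipse a_t = (r₁ + r₂)/2 = 9.040×10⁶ m.
At r₁: circular v_c1 = √(μ/r₁) = 3454 m/s; transfer-periapsis v_p = √[μ(2/r₁ − 1/a_t)] = 4373 m/s.
Δv₁ = v_p − v_c1 = 919.0 m/s.
At r₂: circular v_c2 = √(μ/r₂) = 1719 m/s; transfer-apoapsis v_a = √[μ(2/r₂ − 1/a_t)] = 1083 m/s.
Δv₂ = v_c2 − v_a = 635.9 m/s.
Total Δv = Δv₁ + Δv₂ = 1555 m/s = 1.555 km/s.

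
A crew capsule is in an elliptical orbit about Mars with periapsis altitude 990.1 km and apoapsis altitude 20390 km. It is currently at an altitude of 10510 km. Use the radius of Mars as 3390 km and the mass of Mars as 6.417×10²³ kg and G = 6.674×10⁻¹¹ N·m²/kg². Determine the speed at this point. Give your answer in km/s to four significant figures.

μ = GM = 6.674×10⁻¹¹ × 6.417×10²³ = 4.283×10¹³ m³/s².
r_p = 3390 + 990.1 = 4380.1 km = 4.3801×10⁶ m.
r_a = 3390 + 20390 = 23780 km = 2.3780×10⁷ m.
r = 3390 + 10510 = 13900 km = 1.390×10⁷ m.
Semi-major axis a = (r_p + r_a)/2 = 14080 km = 1.408×10⁷ m.
Vis-viva: v² = μ(2/r − 1/a) = 4.283×10¹³ × (1.439×10⁻⁷ − 7.102×10⁻⁸) = 3.120×10⁶ m²/s².
v = 1766 m/s = 1.766 km/s.

v ≈ 1.766 km/s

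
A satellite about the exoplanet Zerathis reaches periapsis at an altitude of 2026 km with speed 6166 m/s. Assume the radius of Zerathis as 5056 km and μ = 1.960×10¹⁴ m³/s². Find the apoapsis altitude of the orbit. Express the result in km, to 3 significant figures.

apoapsis altitude ≈ 10500 km

r_p = 5056 + 2026 = 7082.0 km = 7.082×10⁶ m.
Specific energy ε = v²/2 − μ/r = -8.666×10⁶ J/kg, so a = −μ/(2ε) = 1.131×10⁷ m.
The apsides satisfy r_p + r_a = 2a, so the apoapsis radius is 2a − r_p = 1.554×10⁷ m = 15535 km.
Apoapsis altitude = 15535 − 5056 = 10479 km.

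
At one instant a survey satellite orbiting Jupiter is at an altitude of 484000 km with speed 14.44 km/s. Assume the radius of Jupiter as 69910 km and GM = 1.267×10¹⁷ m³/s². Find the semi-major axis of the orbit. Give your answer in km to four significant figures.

a ≈ 5.089×10⁵ km

r = 69910 + 484000 = 5.5391×10⁵ km = 5.539×10⁸ m.
Specific orbital energy ε = v²/2 − μ/r = (14440)²/2 − 1.267×10¹⁷/5.539×10⁸ = -1.245×10⁸ J/kg.
Since ε = −μ/(2a), a = −μ/(2ε) = 5.089×10⁸ m = 5.0891×10⁵ km.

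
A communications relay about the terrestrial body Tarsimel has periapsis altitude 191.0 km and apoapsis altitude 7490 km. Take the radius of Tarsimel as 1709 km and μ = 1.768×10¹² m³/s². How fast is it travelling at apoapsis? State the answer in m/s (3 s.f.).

r_p = 1709 + 191.0 = 1900.0 km = 1.9000×10⁶ m.
r_a = 1709 + 7490 = 9199.0 km = 9.1990×10⁶ m.
Semi-major axis a = (r_p + r_a)/2 = 5549.5 km = 5.550×10⁶ m.
Vis-viva: v² = μ(2/r − 1/a) = 1.768×10¹² × (2.174×10⁻⁷ − 1.802×10⁻⁷) = 6.580×10⁴ m²/s².
v = 256.5 m/s.

v ≈ 257 m/s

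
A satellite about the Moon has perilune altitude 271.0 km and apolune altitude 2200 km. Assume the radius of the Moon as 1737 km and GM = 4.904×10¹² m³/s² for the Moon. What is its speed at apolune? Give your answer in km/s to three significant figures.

v ≈ 0.917 km/s

r_p = 1737 + 271.0 = 2008.0 km = 2.0080×10⁶ m.
r_a = 1737 + 2200 = 3937.0 km = 3.9370×10⁶ m.
Semi-major axis a = (r_p + r_a)/2 = 2972.5 km = 2.972×10⁶ m.
Vis-viva: v² = μ(2/r − 1/a) = 4.904×10¹² × (5.080×10⁻⁷ − 3.364×10⁻⁷) = 8.414×10⁵ m²/s².
v = 917.3 m/s = 0.9173 km/s.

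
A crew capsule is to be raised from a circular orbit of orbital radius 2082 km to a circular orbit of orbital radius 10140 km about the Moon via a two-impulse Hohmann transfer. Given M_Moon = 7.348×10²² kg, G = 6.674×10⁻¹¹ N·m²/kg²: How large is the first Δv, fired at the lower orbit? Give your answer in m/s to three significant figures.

Δv ≈ 442 m/s

μ = GM = 6.674×10⁻¹¹ × 7.348×10²² = 4.904×10¹² m³/s².
r₁ = 2082 km = 2.082×10⁶ m.
r₂ = 10140 km = 1.014×10⁷ m.
Transfer ellipse a_t = (r₁ + r₂)/2 = 6.111×10⁶ m.
At r₁: circular v_c1 = √(μ/r₁) = 1535 m/s; transfer-perilune v_p = √[μ(2/r₁ − 1/a_t)] = 1977 m/s.
Δv₁ = v_p − v_c1 = 442.2 m/s.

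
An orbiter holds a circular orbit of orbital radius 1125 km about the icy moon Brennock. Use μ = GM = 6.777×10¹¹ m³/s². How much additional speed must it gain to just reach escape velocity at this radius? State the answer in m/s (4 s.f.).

Δv ≈ 321.5 m/s

r = 1125 km = 1.125×10⁶ m.
Circular speed v_c = √(μ/r) = 776.1 m/s.
Escape speed v_esc = √(2μ/r) = √2 × v_c = 1098 m/s.
Δv = v_esc − v_c = 321.5 m/s.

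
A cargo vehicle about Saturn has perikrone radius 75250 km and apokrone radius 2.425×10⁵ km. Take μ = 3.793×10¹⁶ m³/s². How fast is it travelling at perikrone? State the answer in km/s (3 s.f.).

Semi-major axis a = (r_p + r_a)/2 = 1.5888×10⁵ km = 1.589×10⁸ m.
Vis-viva: v² = μ(2/r − 1/a) = 3.793×10¹⁶ × (2.658×10⁻⁸ − 6.294×10⁻⁹) = 7.694×10⁸ m²/s².
v = 27740 m/s = 27.74 km/s.

v ≈ 27.7 km/s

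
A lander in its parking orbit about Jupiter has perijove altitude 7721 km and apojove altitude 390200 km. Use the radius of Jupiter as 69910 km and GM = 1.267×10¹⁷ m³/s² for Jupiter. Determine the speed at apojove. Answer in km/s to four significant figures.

v ≈ 8.917 km/s

r_p = 69910 + 7721 = 77631 km = 7.7631×10⁷ m.
r_a = 69910 + 390200 = 460110 km = 4.6011×10⁸ m.
Semi-major axis a = (r_p + r_a)/2 = 2.6887×10⁵ km = 2.689×10⁸ m.
Vis-viva: v² = μ(2/r − 1/a) = 1.267×10¹⁷ × (4.347×10⁻⁹ − 3.719×10⁻⁹) = 7.951×10⁷ m²/s².
v = 8917 m/s = 8.917 km/s.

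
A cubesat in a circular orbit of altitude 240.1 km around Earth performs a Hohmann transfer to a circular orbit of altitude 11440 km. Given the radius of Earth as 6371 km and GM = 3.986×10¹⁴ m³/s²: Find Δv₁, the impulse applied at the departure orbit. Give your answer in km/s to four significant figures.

r₁ = 6371 + 240.1 = 6611.1 km = 6.6111×10⁶ m.
r₂ = 6371 + 11440 = 17811 km = 1.7811×10⁷ m.
Transfer ellipse a_t = (r₁ + r₂)/2 = 1.221×10⁷ m.
At r₁: circular v_c1 = √(μ/r₁) = 7765 m/s; transfer-perigee v_p = √[μ(2/r₁ − 1/a_t)] = 9378 m/s.
Δv₁ = v_p − v_c1 = 1613 m/s.
= 1.613 km/s.

Δv ≈ 1.613 km/s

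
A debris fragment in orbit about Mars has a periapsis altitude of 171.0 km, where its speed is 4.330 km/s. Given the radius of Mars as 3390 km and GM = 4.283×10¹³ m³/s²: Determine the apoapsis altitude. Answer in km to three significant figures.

r_p = 3390 + 171.0 = 3561.0 km = 3.561×10⁶ m.
Specific energy ε = v²/2 − μ/r = -2.653×10⁶ J/kg, so a = −μ/(2ε) = 8.072×10⁶ m.
The apsides satisfy r_p + r_a = 2a, so the apoapsis radius is 2a − r_p = 1.258×10⁷ m = 12583 km.
Apoapsis altitude = 12583 − 3390 = 9192.6 km.

apoapsis altitude ≈ 9190 km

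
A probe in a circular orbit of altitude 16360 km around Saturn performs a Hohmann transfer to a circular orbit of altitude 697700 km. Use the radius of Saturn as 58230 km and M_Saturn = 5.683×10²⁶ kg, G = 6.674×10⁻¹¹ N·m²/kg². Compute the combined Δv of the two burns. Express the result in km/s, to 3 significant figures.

Δv_total ≈ 12.0 km/s

μ = GM = 6.674×10⁻¹¹ × 5.683×10²⁶ = 3.793×10¹⁶ m³/s².
r₁ = 58230 + 16360 = 74590 km = 7.4590×10⁷ m.
r₂ = 58230 + 697700 = 755930 km = 7.5593×10⁸ m.
Transfer ellipse a_t = (r₁ + r₂)/2 = 4.153×10⁸ m.
At r₁: circular v_c1 = √(μ/r₁) = 22550 m/s; transfer-perikrone v_p = √[μ(2/r₁ − 1/a_t)] = 30420 m/s.
Δv₁ = v_p − v_c1 = 7875 m/s.
At r₂: circular v_c2 = √(μ/r₂) = 7083 m/s; transfer-apokrone v_a = √[μ(2/r₂ − 1/a_t)] = 3002 m/s.
Δv₂ = v_c2 − v_a = 4081 m/s.
Total Δv = Δv₁ + Δv₂ = 11960 m/s = 11.96 km/s.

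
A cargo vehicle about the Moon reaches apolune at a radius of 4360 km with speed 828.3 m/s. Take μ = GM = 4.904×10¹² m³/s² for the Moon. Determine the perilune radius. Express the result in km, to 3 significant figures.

r_a = 4.360×10⁶ m.
Specific energy ε = v²/2 − μ/r = -7.817×10⁵ J/kg, so a = −μ/(2ε) = 3.137×10⁶ m.
The apsides satisfy r_p + r_a = 2a, so the perilune radius is 2a − r_a = 1.913×10⁶ m = 1913.3 km.

perilune radius ≈ 1910 km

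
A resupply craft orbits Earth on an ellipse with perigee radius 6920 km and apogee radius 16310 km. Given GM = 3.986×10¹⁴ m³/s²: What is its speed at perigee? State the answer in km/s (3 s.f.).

v ≈ 8.99 km/s

Semi-major axis a = (r_p + r_a)/2 = 11615 km = 1.162×10⁷ m.
Vis-viva: v² = μ(2/r − 1/a) = 3.986×10¹⁴ × (2.890×10⁻⁷ − 8.610×10⁻⁸) = 8.088×10⁷ m²/s².
v = 8994 m/s = 8.994 km/s.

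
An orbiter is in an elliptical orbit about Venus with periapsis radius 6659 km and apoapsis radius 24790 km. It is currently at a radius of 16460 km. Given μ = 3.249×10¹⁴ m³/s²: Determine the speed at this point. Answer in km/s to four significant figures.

Semi-major axis a = (r_p + r_a)/2 = 15724 km = 1.572×10⁷ m.
Vis-viva: v² = μ(2/r − 1/a) = 3.249×10¹⁴ × (1.215×10⁻⁷ − 6.360×10⁻⁸) = 1.882×10⁷ m²/s².
v = 4338 m/s = 4.338 km/s.

v ≈ 4.338 km/s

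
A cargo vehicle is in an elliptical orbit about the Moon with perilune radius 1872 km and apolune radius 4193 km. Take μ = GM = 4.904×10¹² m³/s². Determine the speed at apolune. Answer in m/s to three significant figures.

Semi-major axis a = (r_p + r_a)/2 = 3032.5 km = 3.032×10⁶ m.
Vis-viva: v² = μ(2/r − 1/a) = 4.904×10¹² × (4.770×10⁻⁷ − 3.298×10⁻⁷) = 7.220×10⁵ m²/s².
v = 849.7 m/s.

v ≈ 850 m/s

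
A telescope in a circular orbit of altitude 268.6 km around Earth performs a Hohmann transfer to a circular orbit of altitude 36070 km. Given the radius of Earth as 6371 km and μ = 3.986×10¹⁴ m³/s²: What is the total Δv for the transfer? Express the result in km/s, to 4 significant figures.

r₁ = 6371 + 268.6 = 6639.6 km = 6.6396×10⁶ m.
r₂ = 6371 + 36070 = 42441 km = 4.2441×10⁷ m.
Transfer ellipse a_t = (r₁ + r₂)/2 = 2.454×10⁷ m.
At r₁: circular v_c1 = √(μ/r₁) = 7748 m/s; transfer-perigee v_p = √[μ(2/r₁ − 1/a_t)] = 10190 m/s.
Δv₁ = v_p − v_c1 = 2441 m/s.
At r₂: circular v_c2 = √(μ/r₂) = 3065 m/s; transfer-apogee v_a = √[μ(2/r₂ − 1/a_t)] = 1594 m/s.
Δv₂ = v_c2 − v_a = 1471 m/s.
Total Δv = Δv₁ + Δv₂ = 3912 m/s = 3.912 km/s.

Δv_total ≈ 3.912 km/s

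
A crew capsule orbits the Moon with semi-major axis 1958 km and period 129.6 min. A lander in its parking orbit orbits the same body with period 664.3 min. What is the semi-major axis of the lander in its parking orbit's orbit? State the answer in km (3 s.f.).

Kepler's third law: a³ ∝ T², so a₂ = a₁ (T₂/T₁)^(2/3).
T₂/T₁ = 5.126, (T₂/T₁)^(2/3) = 2.973.
a₂ = 1958 × 2.973 = 5821 km.

a₂ ≈ 5820 km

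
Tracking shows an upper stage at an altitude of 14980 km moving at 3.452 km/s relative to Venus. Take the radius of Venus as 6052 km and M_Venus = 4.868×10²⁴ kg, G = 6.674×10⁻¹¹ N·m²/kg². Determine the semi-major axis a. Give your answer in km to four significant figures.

μ = GM = 6.674×10⁻¹¹ × 4.868×10²⁴ = 3.249×10¹⁴ m³/s².
r = 6052 + 14980 = 21032 km = 2.103×10⁷ m.
Vis-viva rearranged: 1/a = 2/r − v²/μ = 9.509×10⁻⁸ − 3.668×10⁻⁸ = 5.842×10⁻⁸ m⁻¹.
a = 1.712×10⁷ m = 17119 km.

a ≈ 17120 km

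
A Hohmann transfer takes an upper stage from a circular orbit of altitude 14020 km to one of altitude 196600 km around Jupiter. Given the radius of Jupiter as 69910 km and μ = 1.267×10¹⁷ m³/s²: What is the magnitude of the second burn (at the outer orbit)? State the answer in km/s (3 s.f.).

r₁ = 69910 + 14020 = 83930 km = 8.3930×10⁷ m.
r₂ = 69910 + 196600 = 266510 km = 2.6651×10⁸ m.
Transfer ellipse a_t = (r₁ + r₂)/2 = 1.752×10⁸ m.
At r₁: circular v_c1 = √(μ/r₁) = 38850 m/s; transfer-perijove v_p = √[μ(2/r₁ − 1/a_t)] = 47920 m/s.
At r₂: circular v_c2 = √(μ/r₂) = 21800 m/s; transfer-apojove v_a = √[μ(2/r₂ − 1/a_t)] = 15090 m/s.
Δv₂ = v_c2 − v_a = 6713 m/s.
= 6.713 km/s.

Δv ≈ 6.71 km/s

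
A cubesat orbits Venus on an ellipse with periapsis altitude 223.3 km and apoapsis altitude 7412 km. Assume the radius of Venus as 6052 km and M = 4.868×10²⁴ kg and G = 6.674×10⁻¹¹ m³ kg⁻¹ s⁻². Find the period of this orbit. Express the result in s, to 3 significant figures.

μ = GM = 6.674×10⁻¹¹ × 4.868×10²⁴ = 3.249×10¹⁴ m³/s².
r_p = 6052 + 223.3 = 6275.3 km = 6.2753×10⁶ m.
r_a = 6052 + 7412 = 13464 km = 1.3464×10⁷ m.
Semi-major axis a = (r_p + r_a)/2 = (6275.3 + 13464)/2 = 9869.6 km = 9.870×10⁶ m.
By Kepler's third law T = 2π√(a³/μ) = 2π × 1.720×10³ = 1.081×10⁴ s.

T ≈ 10800 s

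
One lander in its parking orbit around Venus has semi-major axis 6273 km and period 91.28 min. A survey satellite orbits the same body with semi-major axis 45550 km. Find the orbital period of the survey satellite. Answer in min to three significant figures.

T₂ ≈ 1790 min

Kepler's third law: T² ∝ a³, so T₂ = T₁ (a₂/a₁)^(3/2).
a₂/a₁ = 7.261, (a₂/a₁)^(3/2) = 19.57.
T₂ = 91.28 × 19.57 = 1786 min.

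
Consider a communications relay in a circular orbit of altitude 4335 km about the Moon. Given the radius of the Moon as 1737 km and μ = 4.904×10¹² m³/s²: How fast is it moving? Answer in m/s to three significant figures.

v ≈ 899 m/s

r = 1737 + 4335 = 6072.0 km = 6.0720×10⁶ m.
For a circular orbit v = √(μ/r) = √(4.904×10¹² / 6.072×10⁶) = √(8.076×10⁵) = 898.7 m/s.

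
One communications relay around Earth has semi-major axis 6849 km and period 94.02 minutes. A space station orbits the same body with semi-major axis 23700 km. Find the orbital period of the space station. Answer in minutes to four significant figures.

Kepler's third law: T² ∝ a³, so T₂ = T₁ (a₂/a₁)^(3/2).
a₂/a₁ = 3.460, (a₂/a₁)^(3/2) = 6.437.
T₂ = 94.02 × 6.437 = 605.2 minutes.

T₂ ≈ 605.2 minutes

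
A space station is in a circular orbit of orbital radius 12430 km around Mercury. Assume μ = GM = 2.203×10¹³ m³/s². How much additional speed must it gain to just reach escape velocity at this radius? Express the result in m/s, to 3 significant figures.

Δv ≈ 551 m/s

r = 12430 km = 1.243×10⁷ m.
Circular speed v_c = √(μ/r) = 1331 m/s.
Escape speed v_esc = √(2μ/r) = √2 × v_c = 1883 m/s.
Δv = v_esc − v_c = 551.4 m/s.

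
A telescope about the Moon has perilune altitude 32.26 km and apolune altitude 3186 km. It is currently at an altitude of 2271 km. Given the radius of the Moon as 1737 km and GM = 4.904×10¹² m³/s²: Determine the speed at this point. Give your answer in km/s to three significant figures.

v ≈ 0.991 km/s

r_p = 1737 + 32.26 = 1769.3 km = 1.7693×10⁶ m.
r_a = 1737 + 3186 = 4923.0 km = 4.9230×10⁶ m.
r = 1737 + 2271 = 4008.0 km = 4.008×10⁶ m.
Semi-major axis a = (r_p + r_a)/2 = 3346.1 km = 3.346×10⁶ m.
Vis-viva: v² = μ(2/r − 1/a) = 4.904×10¹² × (4.990×10⁻⁷ − 2.989×10⁻⁷) = 9.815×10⁵ m²/s².
v = 990.7 m/s = 0.9907 km/s.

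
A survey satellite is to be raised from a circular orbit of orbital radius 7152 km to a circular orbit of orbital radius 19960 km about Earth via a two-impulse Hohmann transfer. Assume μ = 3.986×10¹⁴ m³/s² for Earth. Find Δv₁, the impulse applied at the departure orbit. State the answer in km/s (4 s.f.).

r₁ = 7152 km = 7.152×10⁶ m.
r₂ = 19960 km = 1.996×10⁷ m.
Transfer ellipse a_t = (r₁ + r₂)/2 = 1.356×10⁷ m.
At r₁: circular v_c1 = √(μ/r₁) = 7465 m/s; transfer-perigee v_p = √[μ(2/r₁ − 1/a_t)] = 9059 m/s.
Δv₁ = v_p − v_c1 = 1593 m/s.
= 1.593 km/s.

Δv ≈ 1.593 km/s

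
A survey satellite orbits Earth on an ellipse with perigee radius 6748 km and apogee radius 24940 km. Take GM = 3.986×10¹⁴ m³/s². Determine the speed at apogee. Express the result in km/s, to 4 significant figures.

Semi-major axis a = (r_p + r_a)/2 = 15844 km = 1.584×10⁷ m.
Vis-viva: v² = μ(2/r − 1/a) = 3.986×10¹⁴ × (8.019×10⁻⁸ − 6.312×10⁻⁸) = 6.807×10⁶ m²/s².
v = 2609 m/s = 2.609 km/s.

v ≈ 2.609 km/s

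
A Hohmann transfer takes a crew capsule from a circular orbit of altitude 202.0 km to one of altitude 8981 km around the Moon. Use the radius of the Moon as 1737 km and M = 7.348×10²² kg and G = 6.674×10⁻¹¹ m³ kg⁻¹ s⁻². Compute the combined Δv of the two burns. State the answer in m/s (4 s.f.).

μ = GM = 6.674×10⁻¹¹ × 7.348×10²² = 4.904×10¹² m³/s².
r₁ = 1737 + 202.0 = 1939.0 km = 1.9390×10⁶ m.
r₂ = 1737 + 8981 = 10718 km = 1.0718×10⁷ m.
Transfer ellipse a_t = (r₁ + r₂)/2 = 6.328×10⁶ m.
At r₁: circular v_c1 = √(μ/r₁) = 1590 m/s; transfer-perilune v_p = √[μ(2/r₁ − 1/a_t)] = 2070 m/s.
Δv₁ = v_p − v_c1 = 479.3 m/s.
At r₂: circular v_c2 = √(μ/r₂) = 676.4 m/s; transfer-apolune v_a = √[μ(2/r₂ − 1/a_t)] = 374.4 m/s.
Δv₂ = v_c2 − v_a = 302.0 m/s.
Total Δv = Δv₁ + Δv₂ = 781.3 m/s.

Δv_total ≈ 781.3 m/s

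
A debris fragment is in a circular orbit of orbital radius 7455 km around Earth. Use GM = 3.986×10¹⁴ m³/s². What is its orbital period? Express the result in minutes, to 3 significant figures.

r = 7455 km = 7.455×10⁶ m.
Kepler's third law: T = 2π√(r³/μ) = 2π√((7.455×10⁶)³ / 3.986×10¹⁴).
r³/μ = 1.039×10⁶ s², so T = 2π × 1.020×10³ = 6.406×10³ s.
Converting: 6.406×10³ s ÷ 60.00 = 106.8 minutes.

T ≈ 107 minutes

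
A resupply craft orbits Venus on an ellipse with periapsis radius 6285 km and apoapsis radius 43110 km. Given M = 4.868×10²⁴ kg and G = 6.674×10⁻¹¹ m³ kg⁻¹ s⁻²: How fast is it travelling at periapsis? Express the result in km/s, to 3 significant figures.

v ≈ 9.50 km/s

μ = GM = 6.674×10⁻¹¹ × 4.868×10²⁴ = 3.249×10¹⁴ m³/s².
Semi-major axis a = (r_p + r_a)/2 = 24698 km = 2.470×10⁷ m.
Vis-viva: v² = μ(2/r − 1/a) = 3.249×10¹⁴ × (3.182×10⁻⁷ − 4.049×10⁻⁸) = 9.023×10⁷ m²/s².
v = 9499 m/s = 9.499 km/s.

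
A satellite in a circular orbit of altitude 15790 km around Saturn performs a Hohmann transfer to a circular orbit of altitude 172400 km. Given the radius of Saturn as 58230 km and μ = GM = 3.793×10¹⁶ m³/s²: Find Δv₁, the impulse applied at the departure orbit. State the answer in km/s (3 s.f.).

Δv ≈ 5.22 km/s

r₁ = 58230 + 15790 = 74020 km = 7.4020×10⁷ m.
r₂ = 58230 + 172400 = 230630 km = 2.3063×10⁸ m.
Transfer ellipse a_t = (r₁ + r₂)/2 = 1.523×10⁸ m.
At r₁: circular v_c1 = √(μ/r₁) = 22640 m/s; transfer-perikrone v_p = √[μ(2/r₁ − 1/a_t)] = 27850 m/s.
Δv₁ = v_p − v_c1 = 5217 m/s.
= 5.217 km/s.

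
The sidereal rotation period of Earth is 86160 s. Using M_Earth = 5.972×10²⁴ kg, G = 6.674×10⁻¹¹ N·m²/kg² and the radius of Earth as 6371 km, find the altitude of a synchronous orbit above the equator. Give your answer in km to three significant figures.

μ = GM = 6.674×10⁻¹¹ × 5.972×10²⁴ = 3.986×10¹⁴ m³/s².
A synchronous orbit has period T, so by Kepler's third law a = (μT²/4π²)^(1/3).
μT²/4π² = 3.986×10¹⁴ × (8.616×10⁴)² / 39.48 = 7.495×10²² m³.
a = 4.216×10⁷ m = 42162 km.
Altitude h = a − R = 42162 − 6371 = 35791 km.

h_sync ≈ 35800 km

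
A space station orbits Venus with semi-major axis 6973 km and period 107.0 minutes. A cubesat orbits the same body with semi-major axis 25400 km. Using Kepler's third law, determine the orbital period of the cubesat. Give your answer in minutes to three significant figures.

T₂ ≈ 744 minutes

Kepler's third law: T² ∝ a³, so T₂ = T₁ (a₂/a₁)^(3/2).
a₂/a₁ = 3.643, (a₂/a₁)^(3/2) = 6.952.
T₂ = 107.0 × 6.952 = 743.9 minutes.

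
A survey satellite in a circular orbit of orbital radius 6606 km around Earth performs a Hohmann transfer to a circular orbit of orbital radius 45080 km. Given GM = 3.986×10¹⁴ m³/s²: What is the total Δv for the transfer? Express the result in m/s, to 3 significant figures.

Δv_total ≈ 3960 m/s

r₁ = 6606 km = 6.606×10⁶ m.
r₂ = 45080 km = 4.508×10⁷ m.
Transfer ellipse a_t = (r₁ + r₂)/2 = 2.584×10⁷ m.
At r₁: circular v_c1 = √(μ/r₁) = 7768 m/s; transfer-perigee v_p = √[μ(2/r₁ − 1/a_t)] = 10260 m/s.
Δv₁ = v_p − v_c1 = 2492 m/s.
At r₂: circular v_c2 = √(μ/r₂) = 2974 m/s; transfer-apogee v_a = √[μ(2/r₂ − 1/a_t)] = 1503 m/s.
Δv₂ = v_c2 − v_a = 1470 m/s.
Total Δv = Δv₁ + Δv₂ = 3962 m/s.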